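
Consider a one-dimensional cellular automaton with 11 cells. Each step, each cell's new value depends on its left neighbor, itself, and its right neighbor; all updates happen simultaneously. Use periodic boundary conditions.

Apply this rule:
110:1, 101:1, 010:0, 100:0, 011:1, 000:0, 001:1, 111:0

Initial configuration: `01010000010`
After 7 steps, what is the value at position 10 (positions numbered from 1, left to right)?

10100000100
01000001001
10000010010
00000100101
00001001010
00010010100
00100101000
position 10 holds 0

0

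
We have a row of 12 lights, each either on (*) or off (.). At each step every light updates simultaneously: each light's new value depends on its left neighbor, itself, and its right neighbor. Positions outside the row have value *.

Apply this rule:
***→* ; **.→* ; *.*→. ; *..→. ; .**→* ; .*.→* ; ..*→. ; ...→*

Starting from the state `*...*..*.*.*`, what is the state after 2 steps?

*.*.*..*.*.*

*.*.*..*.*.*
*.*.*..*.*.*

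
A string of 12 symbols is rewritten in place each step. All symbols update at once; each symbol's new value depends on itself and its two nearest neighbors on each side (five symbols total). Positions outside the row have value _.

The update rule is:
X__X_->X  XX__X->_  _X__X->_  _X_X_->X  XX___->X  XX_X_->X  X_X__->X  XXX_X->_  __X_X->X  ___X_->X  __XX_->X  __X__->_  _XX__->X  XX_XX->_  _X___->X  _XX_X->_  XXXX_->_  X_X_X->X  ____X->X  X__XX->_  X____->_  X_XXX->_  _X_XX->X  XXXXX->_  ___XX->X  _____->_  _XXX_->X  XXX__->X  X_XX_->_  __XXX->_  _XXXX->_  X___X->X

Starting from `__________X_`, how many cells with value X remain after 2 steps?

5

step 1: ________XX_X
step 2: ______XXX_XX
count of X: 5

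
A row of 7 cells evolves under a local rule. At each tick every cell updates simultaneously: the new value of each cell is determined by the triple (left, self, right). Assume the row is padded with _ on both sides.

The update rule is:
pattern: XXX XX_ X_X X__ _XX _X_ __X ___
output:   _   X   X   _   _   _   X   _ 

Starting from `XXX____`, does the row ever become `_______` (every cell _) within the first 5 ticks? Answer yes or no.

tick 1: __X____
tick 2: _X_____
tick 3: X______
tick 4: _______
all cells are _ at tick 4

yes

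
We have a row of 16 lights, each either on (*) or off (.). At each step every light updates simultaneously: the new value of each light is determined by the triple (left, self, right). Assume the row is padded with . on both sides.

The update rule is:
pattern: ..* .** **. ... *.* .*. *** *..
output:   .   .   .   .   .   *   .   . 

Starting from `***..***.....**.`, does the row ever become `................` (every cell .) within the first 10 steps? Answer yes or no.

yes

................
all cells are . at step 1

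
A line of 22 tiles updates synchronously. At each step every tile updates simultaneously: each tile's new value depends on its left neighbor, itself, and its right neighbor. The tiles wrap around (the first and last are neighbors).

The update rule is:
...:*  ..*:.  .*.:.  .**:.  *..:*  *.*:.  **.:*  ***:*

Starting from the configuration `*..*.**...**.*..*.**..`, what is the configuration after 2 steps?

.*....***..*..*....**.
..***..***..*..***..**

..***..***..*..***..**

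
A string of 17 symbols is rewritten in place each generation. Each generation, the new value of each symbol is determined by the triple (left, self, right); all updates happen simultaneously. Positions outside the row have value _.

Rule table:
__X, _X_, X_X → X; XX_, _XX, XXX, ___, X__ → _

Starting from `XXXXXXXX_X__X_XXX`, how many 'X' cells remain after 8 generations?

generation 1: ________XX_XXX___
generation 2: _______X__X______
generation 3: ______XX_XX______
generation 4: _____X__X________
generation 5: ____XX_XX________
generation 6: ___X__X__________
generation 7: __XX_XX__________
generation 8: _X__X____________
count of X: 2

2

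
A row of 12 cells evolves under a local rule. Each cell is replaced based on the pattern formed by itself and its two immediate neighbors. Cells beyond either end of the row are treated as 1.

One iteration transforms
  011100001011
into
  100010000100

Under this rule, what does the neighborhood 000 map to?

0

At position 5 the neighborhood is 000; the next row has 0 there.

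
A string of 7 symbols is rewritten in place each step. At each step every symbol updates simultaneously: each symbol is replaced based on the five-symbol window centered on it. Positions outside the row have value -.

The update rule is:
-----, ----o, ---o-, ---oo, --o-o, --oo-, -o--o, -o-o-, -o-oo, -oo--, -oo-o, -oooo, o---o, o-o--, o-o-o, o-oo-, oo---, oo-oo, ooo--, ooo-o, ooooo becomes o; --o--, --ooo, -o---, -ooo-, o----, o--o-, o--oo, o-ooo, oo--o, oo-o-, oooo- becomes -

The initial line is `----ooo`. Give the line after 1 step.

oooo--o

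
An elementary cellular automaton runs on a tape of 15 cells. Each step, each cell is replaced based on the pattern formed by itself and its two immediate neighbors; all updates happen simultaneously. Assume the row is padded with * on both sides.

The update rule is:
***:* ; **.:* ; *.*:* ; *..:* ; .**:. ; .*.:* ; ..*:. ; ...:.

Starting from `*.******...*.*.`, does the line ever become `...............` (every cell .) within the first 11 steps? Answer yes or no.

step 1: **.******..****
step 2: ***.******..***
step 3: ****.******..**
step 4: *****.******..*
step 5: ******.******..
step 6: *******.******.
step 7: ********.******
step 8: *********.*****
step 9: **********.****
step 10: ***********.***
step 11: ************.**
step 11 is ************.**, still not uniform .

no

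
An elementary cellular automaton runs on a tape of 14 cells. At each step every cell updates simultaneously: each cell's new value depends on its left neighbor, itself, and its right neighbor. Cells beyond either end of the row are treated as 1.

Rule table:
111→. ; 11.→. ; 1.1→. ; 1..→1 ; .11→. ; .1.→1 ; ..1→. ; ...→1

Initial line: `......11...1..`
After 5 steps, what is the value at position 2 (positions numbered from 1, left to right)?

11111...11.11.
.....11.......
1111...111111.
....11........
111...1111111.
position 2 holds 1

1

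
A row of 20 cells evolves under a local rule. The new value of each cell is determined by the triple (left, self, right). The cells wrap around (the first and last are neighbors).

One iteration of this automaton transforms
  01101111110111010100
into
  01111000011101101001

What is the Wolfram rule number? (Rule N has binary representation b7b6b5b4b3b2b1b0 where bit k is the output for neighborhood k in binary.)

position 5: 111 → 0  (bit 7 = 0)
position 2: 110 → 1  (bit 6 = 1)
position 3: 101 → 1  (bit 5 = 1)
position 18: 100 → 0  (bit 4 = 0)
position 1: 011 → 1  (bit 3 = 1)
position 15: 010 → 0  (bit 2 = 0)
position 0: 001 → 0  (bit 1 = 0)
position 19: 000 → 1  (bit 0 = 1)
bits b7..b0 = 01101001 = 105

105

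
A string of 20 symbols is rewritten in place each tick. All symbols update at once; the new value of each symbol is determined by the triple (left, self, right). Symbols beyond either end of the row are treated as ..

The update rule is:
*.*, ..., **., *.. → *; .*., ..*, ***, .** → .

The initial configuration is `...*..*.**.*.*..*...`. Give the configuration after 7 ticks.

tick 1: **..*..*.**.*.*..***
tick 2: .**..*..*.**.*.*...*
tick 3: ..**..*..*.**.*.**..
tick 4: *..**..*..*.**.*.***
tick 5: .*..**..*..*.**.*..*
tick 6: ..*..**..*..*.**.*..
tick 7: *..*..**..*..*.**.**

*..*..**..*..*.**.**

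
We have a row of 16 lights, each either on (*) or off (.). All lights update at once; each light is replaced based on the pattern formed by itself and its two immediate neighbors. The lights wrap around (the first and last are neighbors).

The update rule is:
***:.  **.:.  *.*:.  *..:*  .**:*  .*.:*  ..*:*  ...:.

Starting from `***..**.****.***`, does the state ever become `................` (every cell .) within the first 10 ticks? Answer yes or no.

...***..*....*..
..**..****..***.
.**.***...***..*
.*..*..*.**..***
.*******.*.***..
**.......*.*..*.
*.*.....**.****.
*.**...**..*....
*.*.*.**.****..*
..*.*.*..*...***
tick 10 is ..*.*.*..*...***, still not uniform .

no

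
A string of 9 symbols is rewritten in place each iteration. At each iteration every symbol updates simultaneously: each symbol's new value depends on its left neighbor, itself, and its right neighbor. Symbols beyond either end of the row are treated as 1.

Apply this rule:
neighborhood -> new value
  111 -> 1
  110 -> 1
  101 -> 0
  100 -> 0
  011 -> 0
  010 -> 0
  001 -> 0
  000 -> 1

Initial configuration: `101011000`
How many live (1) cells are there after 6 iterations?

3

100001010
101100000
100101110
100000110
101110010
100110000
count of 1: 3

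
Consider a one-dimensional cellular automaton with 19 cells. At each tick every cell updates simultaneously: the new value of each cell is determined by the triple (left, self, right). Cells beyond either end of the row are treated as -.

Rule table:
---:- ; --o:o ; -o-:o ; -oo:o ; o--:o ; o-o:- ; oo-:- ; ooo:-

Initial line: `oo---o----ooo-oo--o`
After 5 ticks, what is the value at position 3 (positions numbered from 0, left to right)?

o-o-ooo--oo---o-ooo
o-o-o--ooo-o-oo-o--
o-o-oooo---o-o--oo-
o-o-o---o-oo-oooo-o
o-o-oo-oo-o--o----o
position 3 holds -

-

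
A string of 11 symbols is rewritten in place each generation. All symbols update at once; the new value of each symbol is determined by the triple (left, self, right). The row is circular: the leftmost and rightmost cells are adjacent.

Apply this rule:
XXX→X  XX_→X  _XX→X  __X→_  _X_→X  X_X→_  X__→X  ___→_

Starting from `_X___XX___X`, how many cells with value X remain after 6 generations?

_XX__XXX__X
_XXX_XXXX_X
_XXX_XXXX_X  (fixed point — unchanged through generation 6)
count of X: 8

8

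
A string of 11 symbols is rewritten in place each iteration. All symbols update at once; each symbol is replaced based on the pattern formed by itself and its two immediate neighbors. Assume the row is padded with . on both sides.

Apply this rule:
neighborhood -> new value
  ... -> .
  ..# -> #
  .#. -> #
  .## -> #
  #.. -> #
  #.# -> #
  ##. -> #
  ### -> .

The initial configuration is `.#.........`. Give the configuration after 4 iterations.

###........
#.##.......
#####......
#...##.....

#...##.....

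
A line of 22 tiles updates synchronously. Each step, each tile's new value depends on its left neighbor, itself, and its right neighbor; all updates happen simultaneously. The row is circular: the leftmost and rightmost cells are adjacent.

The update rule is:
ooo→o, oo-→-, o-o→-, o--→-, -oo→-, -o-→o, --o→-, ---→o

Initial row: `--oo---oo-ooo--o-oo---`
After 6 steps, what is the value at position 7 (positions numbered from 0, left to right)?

-

step 1: o----o-----o---o----oo
step 2: --oo-o-ooo-o-o-o-oo--o
step 3: -----o--o--o-o-o-----o
step 4: -ooo-o--o--o-o-o-ooo-o
step 5: --o--o--o--o-o-o--o--o
step 6: --o--o--o--o-o-o--o--o
position 7 holds -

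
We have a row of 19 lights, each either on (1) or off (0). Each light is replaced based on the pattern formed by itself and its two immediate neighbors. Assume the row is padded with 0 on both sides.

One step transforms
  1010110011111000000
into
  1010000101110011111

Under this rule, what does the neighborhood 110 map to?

0

At position 5 the neighborhood is 110; the next row has 0 there.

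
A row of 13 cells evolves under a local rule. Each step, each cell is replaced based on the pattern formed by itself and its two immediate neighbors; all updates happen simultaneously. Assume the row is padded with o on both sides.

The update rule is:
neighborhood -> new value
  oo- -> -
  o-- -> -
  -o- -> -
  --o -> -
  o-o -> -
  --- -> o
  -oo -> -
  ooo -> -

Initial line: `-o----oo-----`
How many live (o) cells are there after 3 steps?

---oo----ooo-
-o----oo-----  (repeats step 0; period 2)
step 3: ---oo----ooo-
count of o: 5

5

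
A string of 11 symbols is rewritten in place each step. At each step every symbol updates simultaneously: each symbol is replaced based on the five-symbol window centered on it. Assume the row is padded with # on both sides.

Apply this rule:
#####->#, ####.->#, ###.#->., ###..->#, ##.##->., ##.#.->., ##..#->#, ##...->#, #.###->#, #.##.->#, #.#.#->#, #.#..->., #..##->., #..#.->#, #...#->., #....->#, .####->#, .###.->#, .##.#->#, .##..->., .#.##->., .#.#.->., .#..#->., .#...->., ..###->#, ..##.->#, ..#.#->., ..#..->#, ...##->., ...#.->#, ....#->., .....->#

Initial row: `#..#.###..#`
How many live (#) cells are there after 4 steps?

step 1: ###..####.#
step 2: ####.###..#
step 3: ###..####.#  (repeats step 1; period 2)
step 4: ####.###..#
count of #: 8

8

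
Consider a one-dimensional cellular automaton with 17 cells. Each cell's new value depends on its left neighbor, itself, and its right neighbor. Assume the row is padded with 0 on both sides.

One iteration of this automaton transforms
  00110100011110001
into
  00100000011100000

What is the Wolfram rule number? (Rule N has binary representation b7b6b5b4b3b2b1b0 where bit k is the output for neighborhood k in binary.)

position 10: 111 → 1  (bit 7 = 1)
position 3: 110 → 0  (bit 6 = 0)
position 4: 101 → 0  (bit 5 = 0)
position 6: 100 → 0  (bit 4 = 0)
position 2: 011 → 1  (bit 3 = 1)
position 5: 010 → 0  (bit 2 = 0)
position 1: 001 → 0  (bit 1 = 0)
position 0: 000 → 0  (bit 0 = 0)
bits b7..b0 = 10001000 = 136

136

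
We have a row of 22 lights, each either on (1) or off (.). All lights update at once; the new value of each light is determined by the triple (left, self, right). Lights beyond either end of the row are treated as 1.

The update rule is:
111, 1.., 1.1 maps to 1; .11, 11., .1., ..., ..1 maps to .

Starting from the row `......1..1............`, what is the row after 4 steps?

.1.1......1..1........

step 1: 1......1..1...........
step 2: .1......1..1..........
step 3: 1.1......1..1.........
step 4: .1.1......1..1........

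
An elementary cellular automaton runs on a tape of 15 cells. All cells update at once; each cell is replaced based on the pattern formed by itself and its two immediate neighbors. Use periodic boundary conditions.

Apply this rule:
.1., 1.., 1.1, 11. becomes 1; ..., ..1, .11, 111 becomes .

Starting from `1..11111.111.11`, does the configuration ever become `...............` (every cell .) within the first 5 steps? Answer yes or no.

11.....11..11..
.11.....11..11.
..11.....11..11
1..11.....11..1
11..11.....11..
step 5 is 11..11.....11.., still not uniform .

no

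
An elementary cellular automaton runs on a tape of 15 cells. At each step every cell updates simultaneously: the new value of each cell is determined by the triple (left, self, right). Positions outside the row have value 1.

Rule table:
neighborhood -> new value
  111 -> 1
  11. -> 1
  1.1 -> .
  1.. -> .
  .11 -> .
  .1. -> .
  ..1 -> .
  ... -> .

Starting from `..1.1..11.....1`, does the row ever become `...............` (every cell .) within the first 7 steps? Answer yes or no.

yes

........1......
...............
all cells are . at step 2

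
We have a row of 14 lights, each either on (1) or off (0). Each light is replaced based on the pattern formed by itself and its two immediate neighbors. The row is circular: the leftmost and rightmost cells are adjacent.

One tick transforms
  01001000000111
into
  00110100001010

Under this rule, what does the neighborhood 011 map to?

0

At position 11 the neighborhood is 011; the next row has 0 there.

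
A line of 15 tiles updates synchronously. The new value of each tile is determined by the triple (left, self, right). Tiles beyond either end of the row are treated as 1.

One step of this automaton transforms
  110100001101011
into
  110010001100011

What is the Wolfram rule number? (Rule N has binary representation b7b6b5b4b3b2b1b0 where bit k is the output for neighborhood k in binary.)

216

position 0: 111 → 1  (bit 7 = 1)
position 1: 110 → 1  (bit 6 = 1)
position 2: 101 → 0  (bit 5 = 0)
position 4: 100 → 1  (bit 4 = 1)
position 8: 011 → 1  (bit 3 = 1)
position 3: 010 → 0  (bit 2 = 0)
position 7: 001 → 0  (bit 1 = 0)
position 5: 000 → 0  (bit 0 = 0)
bits b7..b0 = 11011000 = 216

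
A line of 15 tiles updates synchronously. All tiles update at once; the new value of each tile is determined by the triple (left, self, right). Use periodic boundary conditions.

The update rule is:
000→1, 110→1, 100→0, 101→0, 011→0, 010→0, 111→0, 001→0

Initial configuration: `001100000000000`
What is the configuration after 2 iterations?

iteration 1: 100101111111111
iteration 2: 100000000000000

100000000000000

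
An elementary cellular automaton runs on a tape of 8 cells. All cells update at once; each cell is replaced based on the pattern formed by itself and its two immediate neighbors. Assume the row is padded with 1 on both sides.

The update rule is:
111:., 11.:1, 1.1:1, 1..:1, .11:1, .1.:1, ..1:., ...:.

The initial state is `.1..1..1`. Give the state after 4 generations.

1111....

111.11.1
..111111
1.1.....
1111....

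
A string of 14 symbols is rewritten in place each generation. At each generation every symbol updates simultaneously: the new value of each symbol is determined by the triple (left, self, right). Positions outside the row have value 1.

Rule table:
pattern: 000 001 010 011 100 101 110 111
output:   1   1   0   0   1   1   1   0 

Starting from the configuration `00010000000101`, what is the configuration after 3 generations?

11011111110110

11101111111010
00110000001101
11011111110110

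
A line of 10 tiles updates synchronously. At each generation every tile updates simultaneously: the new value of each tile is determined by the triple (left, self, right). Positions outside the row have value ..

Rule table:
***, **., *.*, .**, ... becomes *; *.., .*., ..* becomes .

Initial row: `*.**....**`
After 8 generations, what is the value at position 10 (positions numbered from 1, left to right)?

*

.***.**.**
.*********
.*********  (fixed point — unchanged through generation 8)
position 10 holds *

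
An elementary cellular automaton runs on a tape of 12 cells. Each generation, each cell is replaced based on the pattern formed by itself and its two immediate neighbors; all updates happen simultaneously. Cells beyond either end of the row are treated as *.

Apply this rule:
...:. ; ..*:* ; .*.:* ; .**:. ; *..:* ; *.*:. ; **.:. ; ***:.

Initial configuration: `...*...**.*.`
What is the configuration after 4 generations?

.*..***....*

generation 1: *.***.*...*.
generation 2: ......**.**.
generation 3: *....*......
generation 4: .*..***....*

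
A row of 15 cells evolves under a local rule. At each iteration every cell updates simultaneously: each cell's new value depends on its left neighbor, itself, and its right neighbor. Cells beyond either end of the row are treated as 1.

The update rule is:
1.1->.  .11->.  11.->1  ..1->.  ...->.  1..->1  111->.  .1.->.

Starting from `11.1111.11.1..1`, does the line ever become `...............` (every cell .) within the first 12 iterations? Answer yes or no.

.1....1..1..1..
..1....1..1..1.
1..1....1..1...
11..1....1..1..
.11..1....1..1.
..11..1....1...
1..11..1....1..
11..11..1....1.
.11..11..1.....
..11..11..1....
1..11..11..1...
11..11..11..1..
iteration 12 is 11..11..11..1.., still not uniform .

no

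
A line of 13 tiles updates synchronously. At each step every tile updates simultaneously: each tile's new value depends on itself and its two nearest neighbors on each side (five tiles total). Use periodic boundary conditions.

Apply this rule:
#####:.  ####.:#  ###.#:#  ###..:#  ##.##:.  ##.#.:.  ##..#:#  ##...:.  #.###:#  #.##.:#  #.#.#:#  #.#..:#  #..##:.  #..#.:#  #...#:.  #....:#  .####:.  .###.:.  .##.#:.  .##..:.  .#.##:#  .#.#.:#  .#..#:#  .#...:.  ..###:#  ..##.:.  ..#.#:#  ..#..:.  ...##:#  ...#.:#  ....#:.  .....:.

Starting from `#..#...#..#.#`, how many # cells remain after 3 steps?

6

step 1: .##...#.#####
step 2: .#...####..##
step 3: .#..##.###...
count of #: 6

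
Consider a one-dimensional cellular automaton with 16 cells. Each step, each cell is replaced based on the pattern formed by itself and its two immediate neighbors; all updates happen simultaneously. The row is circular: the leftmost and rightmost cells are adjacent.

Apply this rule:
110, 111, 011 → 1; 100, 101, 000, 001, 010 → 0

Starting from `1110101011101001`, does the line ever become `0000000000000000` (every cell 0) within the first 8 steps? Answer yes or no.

no

1110000011100001
1110000011100001  (fixed point — unchanged through step 8)
step 8 is 1110000011100001, still not uniform 0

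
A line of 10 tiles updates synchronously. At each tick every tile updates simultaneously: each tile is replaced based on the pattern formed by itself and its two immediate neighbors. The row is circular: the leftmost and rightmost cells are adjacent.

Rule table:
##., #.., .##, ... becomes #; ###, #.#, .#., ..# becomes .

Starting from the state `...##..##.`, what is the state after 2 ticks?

##.###.###
.#.#.#.#..

.#.#.#.#..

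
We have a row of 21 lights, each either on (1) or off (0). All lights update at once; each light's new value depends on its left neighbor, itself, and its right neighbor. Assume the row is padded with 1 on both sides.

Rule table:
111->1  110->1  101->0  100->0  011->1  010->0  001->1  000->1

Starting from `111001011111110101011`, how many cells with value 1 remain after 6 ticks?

19

111010011111110000011
111000111111110111111
111011111111110111111
111011111111110111111  (fixed point — unchanged through tick 6)
count of 1: 19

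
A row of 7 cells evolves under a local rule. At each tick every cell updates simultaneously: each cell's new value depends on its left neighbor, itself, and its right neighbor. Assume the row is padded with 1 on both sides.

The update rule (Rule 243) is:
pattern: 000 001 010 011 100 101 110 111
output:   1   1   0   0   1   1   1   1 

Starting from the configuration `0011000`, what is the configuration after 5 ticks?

1101111
1110111
1111011
1111101
1111110

1111110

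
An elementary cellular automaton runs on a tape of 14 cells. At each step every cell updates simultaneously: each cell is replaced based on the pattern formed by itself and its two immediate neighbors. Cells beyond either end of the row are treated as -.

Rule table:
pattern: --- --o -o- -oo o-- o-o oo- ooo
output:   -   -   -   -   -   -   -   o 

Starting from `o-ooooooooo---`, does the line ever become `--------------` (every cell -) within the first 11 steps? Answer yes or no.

---ooooooo----
----ooooo-----
-----ooo------
------o-------
--------------
all cells are - at step 5

yes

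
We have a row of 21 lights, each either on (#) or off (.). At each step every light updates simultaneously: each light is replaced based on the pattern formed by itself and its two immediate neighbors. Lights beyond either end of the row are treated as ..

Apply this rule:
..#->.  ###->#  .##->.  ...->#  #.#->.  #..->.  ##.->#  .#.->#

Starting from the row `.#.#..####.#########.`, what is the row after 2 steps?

.#.#.#..##...#######.

step 1: .#.#...###..########.
step 2: .#.#.#..##...#######.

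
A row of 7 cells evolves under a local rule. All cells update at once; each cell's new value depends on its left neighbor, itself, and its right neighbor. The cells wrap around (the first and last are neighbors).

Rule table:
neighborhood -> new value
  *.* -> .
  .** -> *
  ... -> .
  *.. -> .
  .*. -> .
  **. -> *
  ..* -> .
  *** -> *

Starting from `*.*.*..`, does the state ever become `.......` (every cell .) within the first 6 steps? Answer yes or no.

.......
all cells are . at step 1

yes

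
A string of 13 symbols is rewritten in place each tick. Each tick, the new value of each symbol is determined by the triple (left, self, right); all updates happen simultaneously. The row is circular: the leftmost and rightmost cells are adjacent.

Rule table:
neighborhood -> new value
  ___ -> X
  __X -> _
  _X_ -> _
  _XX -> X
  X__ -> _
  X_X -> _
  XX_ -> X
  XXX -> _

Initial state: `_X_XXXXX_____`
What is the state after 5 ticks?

_X_X___X_X___

___X___X_XXXX
_X___X___X__X
___X___X_____
XX___X___XXXX
_X_X___X_X___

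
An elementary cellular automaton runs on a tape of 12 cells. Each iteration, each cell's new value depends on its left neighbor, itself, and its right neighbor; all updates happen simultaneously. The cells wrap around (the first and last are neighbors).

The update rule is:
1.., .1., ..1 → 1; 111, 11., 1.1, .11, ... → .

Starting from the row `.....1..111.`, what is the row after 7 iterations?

.1.....1....

....1111...1
1..1....1.11
.1111..11...
1....11..1..
11..1..11111
..11111.....
.1.....1....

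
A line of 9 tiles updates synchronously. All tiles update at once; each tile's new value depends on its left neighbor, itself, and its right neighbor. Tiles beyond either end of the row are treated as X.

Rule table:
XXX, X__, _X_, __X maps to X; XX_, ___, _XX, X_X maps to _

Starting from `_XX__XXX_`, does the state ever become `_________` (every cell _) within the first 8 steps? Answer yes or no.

step 1: ___XX_X__
step 2: X_X___XXX
step 3: __XX_X_XX
step 4: XX___X__X
step 5: X_X_XXXX_
step 6: __X__XX__
step 7: XXXXX__XX
step 8: XXXX_XX_X
step 8 is XXXX_XX_X, still not uniform _

no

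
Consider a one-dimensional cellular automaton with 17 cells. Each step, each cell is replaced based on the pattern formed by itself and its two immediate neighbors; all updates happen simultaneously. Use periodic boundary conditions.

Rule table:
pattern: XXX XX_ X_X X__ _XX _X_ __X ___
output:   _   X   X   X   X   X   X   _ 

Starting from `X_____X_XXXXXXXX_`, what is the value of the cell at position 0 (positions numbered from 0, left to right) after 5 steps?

XX___XXXX______XX
_XX_XX__XX____XX_
XXXXXXXXXXX__XXXX
__________XXXX___
_________XX__XX__
position 0 holds _

_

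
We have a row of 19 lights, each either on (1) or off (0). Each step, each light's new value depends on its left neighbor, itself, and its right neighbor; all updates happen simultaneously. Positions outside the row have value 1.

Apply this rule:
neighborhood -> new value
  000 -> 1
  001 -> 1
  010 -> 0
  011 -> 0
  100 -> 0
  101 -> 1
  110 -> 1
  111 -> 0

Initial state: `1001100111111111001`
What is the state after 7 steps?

1011001001001101100

step 1: 1010101000000001010
step 2: 1101010011111110101
step 3: 0110100100000011010
step 4: 1011001001111101101
step 5: 1101010010000110110
step 6: 0110100100111011011
step 7: 1011001001001101100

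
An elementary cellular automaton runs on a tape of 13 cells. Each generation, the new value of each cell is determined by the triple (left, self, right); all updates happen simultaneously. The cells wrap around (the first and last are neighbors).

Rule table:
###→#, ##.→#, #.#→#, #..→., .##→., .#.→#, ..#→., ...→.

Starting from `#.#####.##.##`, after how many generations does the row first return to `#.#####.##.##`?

##.#####.##.#
###.#####.##.
.###.#####.##
#.###.#####.#
##.###.#####.
.##.###.#####
#.##.###.####
##.##.###.###
###.##.###.##
####.##.###.#
#####.##.###.
.#####.##.###
#.#####.##.##

13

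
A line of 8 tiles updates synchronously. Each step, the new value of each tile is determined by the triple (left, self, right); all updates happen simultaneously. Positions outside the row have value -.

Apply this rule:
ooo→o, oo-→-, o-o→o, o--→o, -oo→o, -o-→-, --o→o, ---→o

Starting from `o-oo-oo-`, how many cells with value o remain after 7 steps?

4

-oo-oo-o
oo-oo-o-
o-oo-o-o
-oo-o-o-
oo-o-o-o
o-o-o-o-
-o-o-o-o
count of o: 4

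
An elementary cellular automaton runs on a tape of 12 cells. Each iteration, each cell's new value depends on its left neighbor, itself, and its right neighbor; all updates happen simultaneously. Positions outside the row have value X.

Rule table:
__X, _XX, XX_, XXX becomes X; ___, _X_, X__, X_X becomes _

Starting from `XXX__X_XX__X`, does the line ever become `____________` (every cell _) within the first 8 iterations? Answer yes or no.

no

XXX_X__XX_XX
XXX___XXX_XX
XXX__XXXX_XX
XXX_XXXXX_XX
XXX_XXXXX_XX  (fixed point — unchanged through iteration 8)
iteration 8 is XXX_XXXXX_XX, still not uniform _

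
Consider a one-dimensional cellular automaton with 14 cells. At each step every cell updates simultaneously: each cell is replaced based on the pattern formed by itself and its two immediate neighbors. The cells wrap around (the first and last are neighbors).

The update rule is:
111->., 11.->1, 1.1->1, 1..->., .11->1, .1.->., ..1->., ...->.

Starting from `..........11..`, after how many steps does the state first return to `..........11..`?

..........11..

1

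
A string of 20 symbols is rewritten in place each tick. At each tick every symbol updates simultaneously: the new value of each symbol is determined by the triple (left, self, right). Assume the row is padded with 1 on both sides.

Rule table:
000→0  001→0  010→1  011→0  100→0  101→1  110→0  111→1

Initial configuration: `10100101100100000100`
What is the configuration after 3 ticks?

01100110000100000100
10000000000100000100
00000000000100000100

00000000000100000100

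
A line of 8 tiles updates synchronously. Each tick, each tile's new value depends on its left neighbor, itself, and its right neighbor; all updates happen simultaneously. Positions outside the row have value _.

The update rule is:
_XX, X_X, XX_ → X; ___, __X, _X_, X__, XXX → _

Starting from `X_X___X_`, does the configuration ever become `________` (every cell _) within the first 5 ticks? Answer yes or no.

yes

_X______
________
all cells are _ at tick 2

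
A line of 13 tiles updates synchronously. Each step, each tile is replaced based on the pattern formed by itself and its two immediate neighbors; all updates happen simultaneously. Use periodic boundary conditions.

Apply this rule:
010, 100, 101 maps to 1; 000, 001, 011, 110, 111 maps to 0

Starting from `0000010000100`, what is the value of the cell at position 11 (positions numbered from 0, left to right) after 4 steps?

0

0000011000110
0000000100001
1000000110001
0100000001000
position 11 holds 0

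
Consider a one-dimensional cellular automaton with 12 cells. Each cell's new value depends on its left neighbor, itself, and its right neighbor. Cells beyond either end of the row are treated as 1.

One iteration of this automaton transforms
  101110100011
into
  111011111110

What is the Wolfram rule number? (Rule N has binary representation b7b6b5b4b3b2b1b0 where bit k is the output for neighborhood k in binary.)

position 3: 111 → 0  (bit 7 = 0)
position 0: 110 → 1  (bit 6 = 1)
position 1: 101 → 1  (bit 5 = 1)
position 7: 100 → 1  (bit 4 = 1)
position 2: 011 → 1  (bit 3 = 1)
position 6: 010 → 1  (bit 2 = 1)
position 9: 001 → 1  (bit 1 = 1)
position 8: 000 → 1  (bit 0 = 1)
bits b7..b0 = 01111111 = 127

127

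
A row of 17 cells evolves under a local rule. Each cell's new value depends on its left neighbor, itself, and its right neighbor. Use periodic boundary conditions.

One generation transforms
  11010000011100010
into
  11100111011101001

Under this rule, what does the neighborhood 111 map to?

At position 10 the neighborhood is 111; the next row has 1 there.

1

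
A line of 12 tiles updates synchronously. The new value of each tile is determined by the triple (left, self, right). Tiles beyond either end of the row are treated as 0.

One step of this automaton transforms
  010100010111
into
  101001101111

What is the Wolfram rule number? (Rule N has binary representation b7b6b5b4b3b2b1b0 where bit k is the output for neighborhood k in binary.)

position 10: 111 → 1  (bit 7 = 1)
position 11: 110 → 1  (bit 6 = 1)
position 2: 101 → 1  (bit 5 = 1)
position 4: 100 → 0  (bit 4 = 0)
position 9: 011 → 1  (bit 3 = 1)
position 1: 010 → 0  (bit 2 = 0)
position 0: 001 → 1  (bit 1 = 1)
position 5: 000 → 1  (bit 0 = 1)
bits b7..b0 = 11101011 = 235

235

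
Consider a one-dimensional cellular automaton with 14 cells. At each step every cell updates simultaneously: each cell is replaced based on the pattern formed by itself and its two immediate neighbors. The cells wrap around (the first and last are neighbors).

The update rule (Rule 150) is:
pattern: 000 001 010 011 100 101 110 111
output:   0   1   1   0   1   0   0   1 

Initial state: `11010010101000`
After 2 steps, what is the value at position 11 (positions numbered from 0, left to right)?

00011110101101
10101100100001
position 11 holds 0

0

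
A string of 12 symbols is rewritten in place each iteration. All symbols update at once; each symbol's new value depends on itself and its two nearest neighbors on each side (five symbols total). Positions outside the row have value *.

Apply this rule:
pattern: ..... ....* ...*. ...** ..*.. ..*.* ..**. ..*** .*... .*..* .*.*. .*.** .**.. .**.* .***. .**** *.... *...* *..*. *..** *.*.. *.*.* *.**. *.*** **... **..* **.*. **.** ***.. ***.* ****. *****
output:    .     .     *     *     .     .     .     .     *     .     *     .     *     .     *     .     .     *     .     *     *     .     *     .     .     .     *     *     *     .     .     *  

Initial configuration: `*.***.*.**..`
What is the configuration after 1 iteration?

.*.*.*..**.*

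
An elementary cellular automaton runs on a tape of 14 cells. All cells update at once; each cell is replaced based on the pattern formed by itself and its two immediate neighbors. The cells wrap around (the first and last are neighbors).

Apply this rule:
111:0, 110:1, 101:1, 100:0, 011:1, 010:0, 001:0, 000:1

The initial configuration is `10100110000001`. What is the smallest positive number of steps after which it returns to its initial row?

14

11000110111101
01010111100111
10101100100101
11011100000011
01110101111010
01011011001100
00111111001101
00100001001110
10001100001010
00101101100101
00011111100010
11010000101000
11100110010010
10100110000001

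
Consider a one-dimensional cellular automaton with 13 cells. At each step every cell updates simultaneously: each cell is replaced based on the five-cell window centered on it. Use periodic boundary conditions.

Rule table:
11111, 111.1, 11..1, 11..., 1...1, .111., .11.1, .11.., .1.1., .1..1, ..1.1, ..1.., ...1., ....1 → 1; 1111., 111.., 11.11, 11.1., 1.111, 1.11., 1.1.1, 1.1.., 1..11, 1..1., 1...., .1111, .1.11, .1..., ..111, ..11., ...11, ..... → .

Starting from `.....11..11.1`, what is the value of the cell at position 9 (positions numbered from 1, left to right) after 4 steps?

1

step 1: ...1..11..1..
step 2: .1111..11.1..
step 3: .....1..1...1
step 4: ...1111.1.111
position 9 holds 1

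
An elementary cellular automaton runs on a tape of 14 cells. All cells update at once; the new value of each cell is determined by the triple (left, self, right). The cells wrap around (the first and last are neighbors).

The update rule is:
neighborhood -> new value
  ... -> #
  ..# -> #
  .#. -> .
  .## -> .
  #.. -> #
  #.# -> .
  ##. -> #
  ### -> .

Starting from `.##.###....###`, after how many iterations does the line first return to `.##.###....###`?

28

..#...#####..#
##.###....###.
.#...#####..#.
#.###....###.#
#...#####..#..
.###....###.##
...#####..#..#
###....###.##.
..#####..#..#.
##....###.##.#
.#####..#..#..
#....###.##.##
#####..#..#...
....###.##.###
####..#..#...#
...###.##.###.
###..#..#...##
..###.##.###..
##..#..#...###
.###.##.###...
#..#..#...####
###.##.###....
..#..#...#####
##.##.###....#
.#..#...#####.
#.##.###....##
#..#...#####..
.##.###....###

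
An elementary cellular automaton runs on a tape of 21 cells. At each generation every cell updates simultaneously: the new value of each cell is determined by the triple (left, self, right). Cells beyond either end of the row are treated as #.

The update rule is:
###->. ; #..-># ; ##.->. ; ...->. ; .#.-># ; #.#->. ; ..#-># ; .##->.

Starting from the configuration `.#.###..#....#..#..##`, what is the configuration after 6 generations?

.#....####..#######..
.##..#....##.......##
...####..#..#.....#..
#.#....#######...####
..##..#.......#.#....
##..####.....##.##..#

##..####.....##.##..#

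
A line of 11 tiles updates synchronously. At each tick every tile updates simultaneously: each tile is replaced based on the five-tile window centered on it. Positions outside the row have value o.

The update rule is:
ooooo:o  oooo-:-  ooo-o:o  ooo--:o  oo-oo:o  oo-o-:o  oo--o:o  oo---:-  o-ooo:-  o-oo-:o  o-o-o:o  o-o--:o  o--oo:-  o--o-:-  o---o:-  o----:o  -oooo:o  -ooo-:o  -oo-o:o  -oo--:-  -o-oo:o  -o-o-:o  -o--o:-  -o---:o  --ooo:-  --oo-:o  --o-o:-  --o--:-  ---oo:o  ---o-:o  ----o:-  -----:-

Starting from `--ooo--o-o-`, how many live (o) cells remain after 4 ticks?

o--ooo--ooo
oo--ooo--oo
-oo--ooo--o
oo-o--ooo--
count of o: 6

6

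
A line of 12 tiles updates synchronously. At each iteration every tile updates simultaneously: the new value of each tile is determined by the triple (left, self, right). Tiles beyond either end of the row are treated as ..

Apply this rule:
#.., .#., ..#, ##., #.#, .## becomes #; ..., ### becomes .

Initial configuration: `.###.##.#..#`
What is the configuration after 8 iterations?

##.#########
####.......#
#..##.....##
######...###
#....##.##.#
##..########
#####......#
#...##....##

#...##....##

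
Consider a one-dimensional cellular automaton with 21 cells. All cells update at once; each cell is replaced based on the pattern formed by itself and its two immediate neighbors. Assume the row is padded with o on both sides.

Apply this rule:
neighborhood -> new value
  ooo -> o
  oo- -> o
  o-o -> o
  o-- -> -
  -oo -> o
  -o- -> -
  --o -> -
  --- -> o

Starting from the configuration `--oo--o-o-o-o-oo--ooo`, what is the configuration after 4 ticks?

--ooo-oo--oooooo--ooo

--oo---o-o-o-ooo--ooo
--oo-o--o-o-oooo--ooo
--ooo----o-ooooo--ooo
--ooo-oo--oooooo--ooo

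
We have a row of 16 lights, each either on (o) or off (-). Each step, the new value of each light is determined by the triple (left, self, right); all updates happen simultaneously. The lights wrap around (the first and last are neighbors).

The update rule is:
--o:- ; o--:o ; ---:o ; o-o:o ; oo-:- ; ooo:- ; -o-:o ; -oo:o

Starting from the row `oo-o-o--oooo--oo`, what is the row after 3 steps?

-ooooo-o---oo---

step 1: --ooooo-o---o-o-
step 2: o-o----oooo-oooo
step 3: -ooooo-o---oo---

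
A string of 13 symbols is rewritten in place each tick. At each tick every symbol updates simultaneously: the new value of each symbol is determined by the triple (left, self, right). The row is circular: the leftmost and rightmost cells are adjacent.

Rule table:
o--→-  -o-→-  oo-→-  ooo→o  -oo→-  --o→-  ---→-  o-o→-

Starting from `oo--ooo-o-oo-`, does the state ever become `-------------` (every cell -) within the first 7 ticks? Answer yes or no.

yes

tick 1: -----o-------
tick 2: -------------
all cells are - at tick 2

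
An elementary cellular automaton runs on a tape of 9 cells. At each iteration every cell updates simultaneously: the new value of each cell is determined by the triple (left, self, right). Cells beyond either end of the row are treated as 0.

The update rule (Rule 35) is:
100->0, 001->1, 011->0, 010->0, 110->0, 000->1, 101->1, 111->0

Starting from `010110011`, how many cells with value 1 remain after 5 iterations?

4

101000100
010011001
100100010
001001100
110010001
count of 1: 4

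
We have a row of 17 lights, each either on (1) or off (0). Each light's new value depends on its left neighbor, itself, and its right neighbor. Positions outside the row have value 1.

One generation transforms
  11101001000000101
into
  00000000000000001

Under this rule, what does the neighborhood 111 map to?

0

At position 0 the neighborhood is 111; the next row has 0 there.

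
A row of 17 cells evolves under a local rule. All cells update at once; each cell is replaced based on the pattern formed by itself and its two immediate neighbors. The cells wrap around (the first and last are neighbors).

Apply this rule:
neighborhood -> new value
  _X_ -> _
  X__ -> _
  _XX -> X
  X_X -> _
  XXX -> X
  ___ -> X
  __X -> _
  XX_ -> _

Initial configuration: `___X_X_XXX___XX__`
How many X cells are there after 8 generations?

6

XX_____XX__X_X__X
X__XXX_X________X
___XX____XXXXXX_X
_X_X__XX_XXXXX___
______X__XXXX__XX
_XXXX____XXX___X_
_XXX__XX_XX__X___
_XX___X__X_____XX
count of X: 6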